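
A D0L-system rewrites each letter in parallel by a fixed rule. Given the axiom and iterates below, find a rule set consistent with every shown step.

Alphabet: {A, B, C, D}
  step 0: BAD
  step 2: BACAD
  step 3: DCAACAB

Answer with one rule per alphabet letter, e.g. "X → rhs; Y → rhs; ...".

  step 2 ⇒ step 3: BACAD ⇒ D·CA·A·CA·B
    A ↦ CA
    B ↦ D
    C ↦ A
    D ↦ B

A->CA, B->D, C->A, D->B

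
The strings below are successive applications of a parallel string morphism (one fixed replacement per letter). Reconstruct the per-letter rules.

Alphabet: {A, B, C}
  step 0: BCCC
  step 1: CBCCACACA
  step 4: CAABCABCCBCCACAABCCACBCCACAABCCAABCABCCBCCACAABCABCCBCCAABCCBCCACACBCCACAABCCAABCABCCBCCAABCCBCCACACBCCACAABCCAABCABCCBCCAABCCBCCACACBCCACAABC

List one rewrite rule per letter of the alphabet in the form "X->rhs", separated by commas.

A->ABC, B->CBC, C->CA

  step 0 ⇒ step 1: BCCC ⇒ CBC·CA·CA·CA
    B ↦ CBC
    C ↦ CA
    A ↦ ABC  (constrained at step 1)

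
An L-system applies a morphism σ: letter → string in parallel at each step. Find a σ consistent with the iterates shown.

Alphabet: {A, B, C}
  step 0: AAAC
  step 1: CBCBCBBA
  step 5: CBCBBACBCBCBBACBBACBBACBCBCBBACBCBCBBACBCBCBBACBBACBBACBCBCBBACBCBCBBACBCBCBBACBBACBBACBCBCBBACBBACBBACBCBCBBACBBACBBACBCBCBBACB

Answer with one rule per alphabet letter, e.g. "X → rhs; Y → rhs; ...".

A->CB, B->CB, C->BA

  step 0 ⇒ step 1: AAAC ⇒ CB·CB·CB·BA
    A ↦ CB
    C ↦ BA
    B ↦ CB  (constrained at step 1)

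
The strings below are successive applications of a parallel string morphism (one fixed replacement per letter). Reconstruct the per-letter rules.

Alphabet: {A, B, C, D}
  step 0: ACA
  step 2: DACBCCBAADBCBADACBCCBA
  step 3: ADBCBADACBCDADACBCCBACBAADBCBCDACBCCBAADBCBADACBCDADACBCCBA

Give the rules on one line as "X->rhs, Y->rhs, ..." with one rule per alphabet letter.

  step 2 ⇒ step 3: DACBCCBAADBCBADACBCCBA ⇒ ADB·CBA·DA·CBC·DA·DA·CBC·CBA·CBA·ADB·CBC·DA·CBC·CBA·ADB·CBA·DA·CBC·DA·DA·CBC·CBA
    A ↦ CBA
    B ↦ CBC
    C ↦ DA
    D ↦ ADB

A->CBA, B->CBC, C->DA, D->ADB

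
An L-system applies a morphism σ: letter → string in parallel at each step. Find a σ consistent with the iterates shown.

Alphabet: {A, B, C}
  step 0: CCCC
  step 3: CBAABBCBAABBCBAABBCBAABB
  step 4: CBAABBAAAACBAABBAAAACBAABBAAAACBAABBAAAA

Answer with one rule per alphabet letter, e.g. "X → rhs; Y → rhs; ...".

A->B, B->AA, C->CB

  step 3 ⇒ step 4: CBAABBCBAABBCBAABBCBAABB ⇒ CB·AA·B·B·AA·AA·CB·AA·B·B·AA·AA·CB·AA·B·B·AA·AA·CB·AA·B·B·AA·AA
    A ↦ B
    B ↦ AA
    C ↦ CB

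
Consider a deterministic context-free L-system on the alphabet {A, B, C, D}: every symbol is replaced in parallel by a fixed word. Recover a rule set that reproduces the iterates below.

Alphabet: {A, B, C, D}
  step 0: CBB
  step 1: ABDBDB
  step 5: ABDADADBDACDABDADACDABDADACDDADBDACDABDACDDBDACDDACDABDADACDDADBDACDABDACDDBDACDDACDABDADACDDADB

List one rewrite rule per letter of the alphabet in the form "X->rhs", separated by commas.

A->CD, B->DB, C->AB, D->DA

  step 0 ⇒ step 1: CBB ⇒ AB·DB·DB
    B ↦ DB
    C ↦ AB
    A ↦ CD  (constrained at step 1)
    D ↦ DA  (constrained at step 1)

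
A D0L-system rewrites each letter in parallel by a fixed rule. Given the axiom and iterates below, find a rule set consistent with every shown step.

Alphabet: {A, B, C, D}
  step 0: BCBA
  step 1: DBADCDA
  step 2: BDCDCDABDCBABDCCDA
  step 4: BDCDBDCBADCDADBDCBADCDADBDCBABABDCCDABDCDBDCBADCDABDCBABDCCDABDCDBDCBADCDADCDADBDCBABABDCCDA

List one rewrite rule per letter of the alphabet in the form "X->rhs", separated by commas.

  step 1 ⇒ step 2: DBADCDA ⇒ BDC·D·CDA·BDC·BA·BDC·CDA
    A ↦ CDA
    B ↦ D
    C ↦ BA
    D ↦ BDC

A->CDA, B->D, C->BA, D->BDC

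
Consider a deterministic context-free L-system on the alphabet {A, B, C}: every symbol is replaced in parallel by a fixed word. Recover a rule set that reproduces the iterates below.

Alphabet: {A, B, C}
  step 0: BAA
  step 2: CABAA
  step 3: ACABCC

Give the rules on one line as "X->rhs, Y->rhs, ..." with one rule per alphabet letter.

  step 2 ⇒ step 3: CABAA ⇒ A·C·AB·C·C
    A ↦ C
    B ↦ AB
    C ↦ A

A->C, B->AB, C->A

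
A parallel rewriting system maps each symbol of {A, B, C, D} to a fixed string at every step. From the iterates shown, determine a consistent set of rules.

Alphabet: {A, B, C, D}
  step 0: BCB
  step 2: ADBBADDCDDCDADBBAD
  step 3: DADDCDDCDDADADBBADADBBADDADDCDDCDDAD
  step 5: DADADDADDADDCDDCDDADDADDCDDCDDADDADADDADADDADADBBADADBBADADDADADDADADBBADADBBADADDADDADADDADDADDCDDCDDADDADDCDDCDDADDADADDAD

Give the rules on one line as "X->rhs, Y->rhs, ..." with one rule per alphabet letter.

A->D, B->DCD, C->BB, D->AD

  step 2 ⇒ step 3: ADBBADDCDDCDADBBAD ⇒ D·AD·DCD·DCD·D·AD·AD·BB·AD·AD·BB·AD·D·AD·DCD·DCD·D·AD
    A ↦ D
    B ↦ DCD
    C ↦ BB
    D ↦ AD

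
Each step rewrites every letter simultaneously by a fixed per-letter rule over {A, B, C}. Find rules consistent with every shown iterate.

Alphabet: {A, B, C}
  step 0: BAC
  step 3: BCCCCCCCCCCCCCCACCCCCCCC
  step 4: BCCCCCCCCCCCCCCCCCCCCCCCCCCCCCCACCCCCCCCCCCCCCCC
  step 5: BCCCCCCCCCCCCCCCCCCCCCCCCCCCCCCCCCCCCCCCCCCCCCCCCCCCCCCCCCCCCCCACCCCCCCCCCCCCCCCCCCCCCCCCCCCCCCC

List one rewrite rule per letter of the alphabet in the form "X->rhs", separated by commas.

A->CA, B->BC, C->CC

  step 4 ⇒ step 5: BCCCCCCCCCCCCCCCCCCCCCCCCCCCCCCACCCCCCCCCCCCCCCC ⇒ BC·CC·CC·CC·CC·CC·CC·CC·CC·CC·CC·CC·CC·CC·CC·CC·CC·CC·CC·CC·CC·CC·CC·CC·CC·CC·CC·CC·CC·CC·CC·CA·CC·CC·CC·CC·CC·CC·CC·CC·CC·CC·CC·CC·CC·CC·CC·CC
    A ↦ CA
    B ↦ BC
    C ↦ CC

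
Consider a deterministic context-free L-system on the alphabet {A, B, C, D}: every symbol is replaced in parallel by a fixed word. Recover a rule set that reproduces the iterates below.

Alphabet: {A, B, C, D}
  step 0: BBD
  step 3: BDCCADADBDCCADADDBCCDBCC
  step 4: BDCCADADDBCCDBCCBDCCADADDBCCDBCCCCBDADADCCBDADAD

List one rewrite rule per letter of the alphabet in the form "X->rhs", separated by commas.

  step 3 ⇒ step 4: BDCCADADBDCCADADDBCCDBCC ⇒ BD·CC·AD·AD·DB·CC·DB·CC·BD·CC·AD·AD·DB·CC·DB·CC·CC·BD·AD·AD·CC·BD·AD·AD
    A ↦ DB
    B ↦ BD
    C ↦ AD
    D ↦ CC

A->DB, B->BD, C->AD, D->CC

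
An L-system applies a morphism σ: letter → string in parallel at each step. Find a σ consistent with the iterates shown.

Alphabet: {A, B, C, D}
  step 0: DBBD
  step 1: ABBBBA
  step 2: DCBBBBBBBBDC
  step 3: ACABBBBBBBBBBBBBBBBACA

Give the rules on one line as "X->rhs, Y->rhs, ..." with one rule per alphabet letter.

  step 2 ⇒ step 3: DCBBBBBBBBDC ⇒ A·CA·BB·BB·BB·BB·BB·BB·BB·BB·A·CA
    B ↦ BB
    C ↦ CA
    D ↦ A
  step 1 ⇒ step 2: ABBBBA ⇒ DC·BB·BB·BB·BB·DC
    A ↦ DC

A->DC, B->BB, C->CA, D->A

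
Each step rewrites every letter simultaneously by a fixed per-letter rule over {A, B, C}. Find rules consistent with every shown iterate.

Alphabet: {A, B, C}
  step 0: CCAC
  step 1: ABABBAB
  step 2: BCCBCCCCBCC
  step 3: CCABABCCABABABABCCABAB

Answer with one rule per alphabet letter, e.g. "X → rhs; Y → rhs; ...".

A->B, B->CC, C->AB

  step 2 ⇒ step 3: BCCBCCCCBCC ⇒ CC·AB·AB·CC·AB·AB·AB·AB·CC·AB·AB
    B ↦ CC
    C ↦ AB
  step 0 ⇒ step 1: CCAC ⇒ AB·AB·B·AB
    A ↦ B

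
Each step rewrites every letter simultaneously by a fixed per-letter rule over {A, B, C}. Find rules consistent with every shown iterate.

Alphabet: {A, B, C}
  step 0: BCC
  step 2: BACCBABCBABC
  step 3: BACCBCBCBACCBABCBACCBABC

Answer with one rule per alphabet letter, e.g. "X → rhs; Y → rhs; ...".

  step 2 ⇒ step 3: BACCBABCBABC ⇒ BA·CC·BC·BC·BA·CC·BA·BC·BA·CC·BA·BC
    A ↦ CC
    B ↦ BA
    C ↦ BC

A->CC, B->BA, C->BC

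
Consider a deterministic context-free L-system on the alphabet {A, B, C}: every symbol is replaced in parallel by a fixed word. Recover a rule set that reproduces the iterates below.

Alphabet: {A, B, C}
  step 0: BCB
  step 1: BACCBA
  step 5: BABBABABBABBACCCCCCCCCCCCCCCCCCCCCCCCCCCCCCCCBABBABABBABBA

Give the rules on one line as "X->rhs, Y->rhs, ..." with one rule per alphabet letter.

A->B, B->BA, C->CC

  step 0 ⇒ step 1: BCB ⇒ BA·CC·BA
    B ↦ BA
    C ↦ CC
    A ↦ B  (constrained at step 1)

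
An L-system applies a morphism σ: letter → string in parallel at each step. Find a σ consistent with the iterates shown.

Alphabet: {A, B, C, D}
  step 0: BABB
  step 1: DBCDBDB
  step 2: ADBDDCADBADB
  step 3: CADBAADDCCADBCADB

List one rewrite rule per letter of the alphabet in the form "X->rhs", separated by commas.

  step 2 ⇒ step 3: ADBDDCADBADB ⇒ C·A·DB·A·A·DDC·C·A·DB·C·A·DB
    A ↦ C
    B ↦ DB
    C ↦ DDC
    D ↦ A

A->C, B->DB, C->DDC, D->A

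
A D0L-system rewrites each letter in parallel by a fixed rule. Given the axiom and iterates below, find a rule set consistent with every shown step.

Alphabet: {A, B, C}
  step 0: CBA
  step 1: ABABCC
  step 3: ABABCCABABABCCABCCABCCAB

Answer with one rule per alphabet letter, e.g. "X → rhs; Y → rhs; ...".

  step 0 ⇒ step 1: CBA ⇒ AB·AB·CC
    A ↦ CC
    B ↦ AB
    C ↦ AB

A->CC, B->AB, C->AB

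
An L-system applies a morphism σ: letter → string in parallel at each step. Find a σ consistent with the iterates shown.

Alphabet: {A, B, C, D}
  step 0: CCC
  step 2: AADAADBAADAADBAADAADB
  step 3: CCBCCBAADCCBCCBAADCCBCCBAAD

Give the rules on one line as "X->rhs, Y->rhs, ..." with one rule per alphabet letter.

  step 2 ⇒ step 3: AADAADBAADAADBAADAADB ⇒ C·C·B·C·C·B·AAD·C·C·B·C·C·B·AAD·C·C·B·C·C·B·AAD
    A ↦ C
    B ↦ AAD
    D ↦ B
    C ↦ BBD  (constrained at step 0)

A->C, B->AAD, C->BBD, D->B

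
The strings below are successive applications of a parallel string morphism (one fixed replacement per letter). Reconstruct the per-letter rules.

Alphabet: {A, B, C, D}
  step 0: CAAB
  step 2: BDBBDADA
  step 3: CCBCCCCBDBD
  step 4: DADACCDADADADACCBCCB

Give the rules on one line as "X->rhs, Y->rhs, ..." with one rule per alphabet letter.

  step 3 ⇒ step 4: CCBCCCCBDBD ⇒ DA·DA·CC·DA·DA·DA·DA·CC·B·CC·B
    B ↦ CC
    C ↦ DA
    D ↦ B
  step 2 ⇒ step 3: BDBBDADA ⇒ CC·B·CC·CC·B·D·B·D
    A ↦ D

A->D, B->CC, C->DA, D->B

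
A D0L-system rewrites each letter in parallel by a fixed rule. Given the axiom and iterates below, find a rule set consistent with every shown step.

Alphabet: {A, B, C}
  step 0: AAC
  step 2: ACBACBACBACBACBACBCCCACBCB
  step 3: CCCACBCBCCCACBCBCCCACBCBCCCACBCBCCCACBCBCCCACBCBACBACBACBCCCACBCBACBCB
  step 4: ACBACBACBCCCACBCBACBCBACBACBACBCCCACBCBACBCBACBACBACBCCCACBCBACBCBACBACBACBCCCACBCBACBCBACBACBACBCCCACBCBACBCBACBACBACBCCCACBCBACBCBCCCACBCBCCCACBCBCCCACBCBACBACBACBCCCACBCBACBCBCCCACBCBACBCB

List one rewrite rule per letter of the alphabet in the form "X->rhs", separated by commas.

A->CCC, B->CB, C->ACB

  step 3 ⇒ step 4: CCCACBCBCCCACBCBCCCACBCBCCCACBCBCCCACBCBCCCACBCBACBACBACBCCCACBCBACBCB ⇒ ACB·ACB·ACB·CCC·ACB·CB·ACB·CB·ACB·ACB·ACB·CCC·ACB·CB·ACB·CB·ACB·ACB·ACB·CCC·ACB·CB·ACB·CB·ACB·ACB·ACB·CCC·ACB·CB·ACB·CB·ACB·ACB·ACB·CCC·ACB·CB·ACB·CB·ACB·ACB·ACB·CCC·ACB·CB·ACB·CB·CCC·ACB·CB·CCC·ACB·CB·CCC·ACB·CB·ACB·ACB·ACB·CCC·ACB·CB·ACB·CB·CCC·ACB·CB·ACB·CB
    A ↦ CCC
    B ↦ CB
    C ↦ ACB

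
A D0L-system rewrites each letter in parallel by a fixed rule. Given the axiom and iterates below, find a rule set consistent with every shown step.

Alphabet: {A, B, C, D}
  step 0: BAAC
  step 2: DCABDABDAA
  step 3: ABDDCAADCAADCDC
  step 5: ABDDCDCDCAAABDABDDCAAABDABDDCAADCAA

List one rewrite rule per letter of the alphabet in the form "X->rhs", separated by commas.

  step 2 ⇒ step 3: DCABDABDAA ⇒ A·BD·DC·A·A·DC·A·A·DC·DC
    A ↦ DC
    B ↦ A
    C ↦ BD
    D ↦ A

A->DC, B->A, C->BD, D->A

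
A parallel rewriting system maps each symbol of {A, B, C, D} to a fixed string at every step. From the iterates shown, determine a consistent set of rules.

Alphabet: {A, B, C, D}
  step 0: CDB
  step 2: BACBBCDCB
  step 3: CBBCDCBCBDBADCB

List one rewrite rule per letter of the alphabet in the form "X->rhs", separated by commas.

  step 2 ⇒ step 3: BACBBCDCB ⇒ CB·BC·D·CB·CB·D·BA·D·CB
    A ↦ BC
    B ↦ CB
    C ↦ D
    D ↦ BA

A->BC, B->CB, C->D, D->BA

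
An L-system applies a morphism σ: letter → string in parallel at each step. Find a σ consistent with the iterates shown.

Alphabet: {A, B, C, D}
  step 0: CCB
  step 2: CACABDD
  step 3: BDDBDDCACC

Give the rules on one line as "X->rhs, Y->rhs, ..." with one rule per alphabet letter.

A->DD, B->CA, C->B, D->C

  step 2 ⇒ step 3: CACABDD ⇒ B·DD·B·DD·CA·C·C
    A ↦ DD
    B ↦ CA
    C ↦ B
    D ↦ C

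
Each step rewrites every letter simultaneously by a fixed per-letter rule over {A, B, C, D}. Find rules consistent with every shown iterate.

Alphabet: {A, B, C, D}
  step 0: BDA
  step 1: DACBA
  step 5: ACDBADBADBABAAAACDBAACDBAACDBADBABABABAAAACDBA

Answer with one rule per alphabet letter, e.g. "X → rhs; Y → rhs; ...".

  step 0 ⇒ step 1: BDA ⇒ D·AC·BA
    A ↦ BA
    B ↦ D
    D ↦ AC
    C ↦ AA  (constrained at step 1)

A->BA, B->D, C->AA, D->AC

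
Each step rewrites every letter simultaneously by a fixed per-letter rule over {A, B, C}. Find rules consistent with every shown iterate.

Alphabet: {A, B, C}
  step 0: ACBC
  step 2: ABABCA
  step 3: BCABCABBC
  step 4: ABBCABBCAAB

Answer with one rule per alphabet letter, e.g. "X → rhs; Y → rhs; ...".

A->BC, B->A, C->B

  step 3 ⇒ step 4: BCABCABBC ⇒ A·B·BC·A·B·BC·A·A·B
    A ↦ BC
    B ↦ A
    C ↦ B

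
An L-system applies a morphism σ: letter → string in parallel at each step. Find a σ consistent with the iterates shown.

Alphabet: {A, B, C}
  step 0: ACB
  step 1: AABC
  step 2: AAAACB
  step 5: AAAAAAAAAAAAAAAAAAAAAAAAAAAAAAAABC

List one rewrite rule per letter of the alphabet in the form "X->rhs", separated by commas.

A->AA, B->C, C->B

  step 1 ⇒ step 2: AABC ⇒ AA·AA·C·B
    A ↦ AA
    B ↦ C
    C ↦ B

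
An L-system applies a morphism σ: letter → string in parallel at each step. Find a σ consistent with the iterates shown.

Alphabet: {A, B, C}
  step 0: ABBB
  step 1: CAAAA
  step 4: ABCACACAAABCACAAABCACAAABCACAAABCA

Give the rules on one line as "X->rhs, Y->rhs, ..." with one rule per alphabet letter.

A->CA, B->A, C->AB

  step 0 ⇒ step 1: ABBB ⇒ CA·A·A·A
    A ↦ CA
    B ↦ A
    C ↦ AB  (constrained at step 1)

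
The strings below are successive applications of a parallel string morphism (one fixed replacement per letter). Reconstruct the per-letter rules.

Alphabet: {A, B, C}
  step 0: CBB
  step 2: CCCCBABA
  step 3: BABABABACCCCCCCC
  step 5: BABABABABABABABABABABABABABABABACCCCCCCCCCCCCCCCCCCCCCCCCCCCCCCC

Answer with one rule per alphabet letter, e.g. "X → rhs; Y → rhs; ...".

  step 2 ⇒ step 3: CCCCBABA ⇒ BA·BA·BA·BA·C·CCC·C·CCC
    A ↦ CCC
    B ↦ C
    C ↦ BA

A->CCC, B->C, C->BA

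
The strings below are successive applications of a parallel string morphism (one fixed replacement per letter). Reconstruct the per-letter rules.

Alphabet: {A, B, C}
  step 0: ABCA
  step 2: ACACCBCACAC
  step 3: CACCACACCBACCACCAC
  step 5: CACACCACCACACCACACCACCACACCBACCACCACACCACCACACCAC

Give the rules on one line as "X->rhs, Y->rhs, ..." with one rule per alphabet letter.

  step 2 ⇒ step 3: ACACCBCACAC ⇒ C·AC·C·AC·AC·CB·AC·C·AC·C·AC
    A ↦ C
    B ↦ CB
    C ↦ AC

A->C, B->CB, C->AC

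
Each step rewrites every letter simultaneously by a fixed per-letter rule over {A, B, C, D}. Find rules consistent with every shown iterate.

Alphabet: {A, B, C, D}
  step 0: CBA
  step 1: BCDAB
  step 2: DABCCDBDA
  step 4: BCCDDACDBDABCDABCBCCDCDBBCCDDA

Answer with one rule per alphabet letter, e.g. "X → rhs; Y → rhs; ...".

  step 1 ⇒ step 2: BCDAB ⇒ DA·BC·CD·B·DA
    A ↦ B
    B ↦ DA
    C ↦ BC
    D ↦ CD

A->B, B->DA, C->BC, D->CD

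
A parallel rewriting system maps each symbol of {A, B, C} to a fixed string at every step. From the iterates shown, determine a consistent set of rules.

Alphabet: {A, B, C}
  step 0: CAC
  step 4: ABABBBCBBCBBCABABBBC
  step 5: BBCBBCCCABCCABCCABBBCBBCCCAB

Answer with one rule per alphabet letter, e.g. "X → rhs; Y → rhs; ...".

  step 4 ⇒ step 5: ABABBBCBBCBBCABABBBC ⇒ BB·C·BB·C·C·C·AB·C·C·AB·C·C·AB·BB·C·BB·C·C·C·AB
    A ↦ BB
    B ↦ C
    C ↦ AB

A->BB, B->C, C->AB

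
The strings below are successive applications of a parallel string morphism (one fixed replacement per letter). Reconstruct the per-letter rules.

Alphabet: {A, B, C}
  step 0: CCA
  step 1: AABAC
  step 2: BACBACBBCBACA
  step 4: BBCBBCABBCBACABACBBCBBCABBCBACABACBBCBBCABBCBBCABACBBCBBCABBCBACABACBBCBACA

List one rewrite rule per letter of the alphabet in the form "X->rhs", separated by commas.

  step 1 ⇒ step 2: AABAC ⇒ BAC·BAC·BBC·BAC·A
    A ↦ BAC
    B ↦ BBC
    C ↦ A

A->BAC, B->BBC, C->A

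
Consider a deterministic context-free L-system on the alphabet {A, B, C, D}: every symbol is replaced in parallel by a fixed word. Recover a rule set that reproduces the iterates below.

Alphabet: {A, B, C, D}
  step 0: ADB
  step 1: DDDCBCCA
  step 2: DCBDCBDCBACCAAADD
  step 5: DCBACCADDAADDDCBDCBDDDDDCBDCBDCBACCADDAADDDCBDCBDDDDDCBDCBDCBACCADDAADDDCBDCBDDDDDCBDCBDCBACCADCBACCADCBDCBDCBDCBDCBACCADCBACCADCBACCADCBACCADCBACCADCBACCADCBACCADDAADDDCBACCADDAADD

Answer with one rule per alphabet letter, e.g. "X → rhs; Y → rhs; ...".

  step 1 ⇒ step 2: DDDCBCCA ⇒ DCB·DCB·DCB·A·CCA·A·A·DD
    A ↦ DD
    B ↦ CCA
    C ↦ A
    D ↦ DCB

A->DD, B->CCA, C->A, D->DCB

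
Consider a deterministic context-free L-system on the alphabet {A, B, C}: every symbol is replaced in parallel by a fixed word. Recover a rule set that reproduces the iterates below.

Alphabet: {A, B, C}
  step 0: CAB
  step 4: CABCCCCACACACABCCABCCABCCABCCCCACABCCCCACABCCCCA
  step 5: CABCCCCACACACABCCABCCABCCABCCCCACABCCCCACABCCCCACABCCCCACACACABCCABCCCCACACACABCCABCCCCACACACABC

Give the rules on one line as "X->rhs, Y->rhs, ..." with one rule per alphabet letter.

  step 4 ⇒ step 5: CABCCCCACACACABCCABCCABCCABCCCCACABCCCCACABCCCCA ⇒ CA·BC·CC·CA·CA·CA·CA·BC·CA·BC·CA·BC·CA·BC·CC·CA·CA·BC·CC·CA·CA·BC·CC·CA·CA·BC·CC·CA·CA·CA·CA·BC·CA·BC·CC·CA·CA·CA·CA·BC·CA·BC·CC·CA·CA·CA·CA·BC
    A ↦ BC
    B ↦ CC
    C ↦ CA

A->BC, B->CC, C->CA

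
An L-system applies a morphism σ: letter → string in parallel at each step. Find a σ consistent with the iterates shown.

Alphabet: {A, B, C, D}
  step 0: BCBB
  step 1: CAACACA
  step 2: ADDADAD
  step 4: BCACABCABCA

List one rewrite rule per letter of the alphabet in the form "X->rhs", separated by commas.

  step 1 ⇒ step 2: CAACACA ⇒ A·D·D·A·D·A·D
    A ↦ D
    C ↦ A
  step 0 ⇒ step 1: BCBB ⇒ CA·A·CA·CA
    B ↦ CA
    D ↦ B  (constrained at step 2)

A->D, B->CA, C->A, D->B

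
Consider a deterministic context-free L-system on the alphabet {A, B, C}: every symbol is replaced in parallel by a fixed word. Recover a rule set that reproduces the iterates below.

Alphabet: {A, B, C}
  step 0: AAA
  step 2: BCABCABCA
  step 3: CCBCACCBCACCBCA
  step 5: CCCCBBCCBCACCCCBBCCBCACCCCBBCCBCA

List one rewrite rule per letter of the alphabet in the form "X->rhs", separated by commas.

  step 2 ⇒ step 3: BCABCABCA ⇒ CC·B·CA·CC·B·CA·CC·B·CA
    A ↦ CA
    B ↦ CC
    C ↦ B

A->CA, B->CC, C->B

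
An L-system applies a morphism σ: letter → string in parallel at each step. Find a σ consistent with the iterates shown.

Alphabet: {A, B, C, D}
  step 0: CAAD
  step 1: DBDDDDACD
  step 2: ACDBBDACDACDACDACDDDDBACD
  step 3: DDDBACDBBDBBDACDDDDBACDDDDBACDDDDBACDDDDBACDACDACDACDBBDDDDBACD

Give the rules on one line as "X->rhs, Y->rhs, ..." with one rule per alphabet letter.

  step 2 ⇒ step 3: ACDBBDACDACDACDACDDDDBACD ⇒ DD·DB·ACD·BBD·BBD·ACD·DD·DB·ACD·DD·DB·ACD·DD·DB·ACD·DD·DB·ACD·ACD·ACD·ACD·BBD·DD·DB·ACD
    A ↦ DD
    B ↦ BBD
    C ↦ DB
    D ↦ ACD

A->DD, B->BBD, C->DB, D->ACD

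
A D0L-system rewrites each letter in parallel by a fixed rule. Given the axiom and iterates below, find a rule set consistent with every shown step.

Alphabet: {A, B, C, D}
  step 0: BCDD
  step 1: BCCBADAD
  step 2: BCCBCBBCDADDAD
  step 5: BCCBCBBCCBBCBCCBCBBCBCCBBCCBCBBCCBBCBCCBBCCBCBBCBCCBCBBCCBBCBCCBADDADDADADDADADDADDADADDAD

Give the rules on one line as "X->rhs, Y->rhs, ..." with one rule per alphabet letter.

  step 1 ⇒ step 2: BCCBADAD ⇒ BC·CB·CB·BC·D·AD·D·AD
    A ↦ D
    B ↦ BC
    C ↦ CB
    D ↦ AD

A->D, B->BC, C->CB, D->AD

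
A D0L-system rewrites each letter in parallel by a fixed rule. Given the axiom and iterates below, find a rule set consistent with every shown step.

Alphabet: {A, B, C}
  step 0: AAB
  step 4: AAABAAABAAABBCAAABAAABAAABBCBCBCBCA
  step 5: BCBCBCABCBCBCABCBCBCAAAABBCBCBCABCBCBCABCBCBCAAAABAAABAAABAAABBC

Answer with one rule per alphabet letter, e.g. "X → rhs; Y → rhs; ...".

  step 4 ⇒ step 5: AAABAAABAAABBCAAABAAABAAABBCBCBCBCA ⇒ BC·BC·BC·A·BC·BC·BC·A·BC·BC·BC·A·A·AAB·BC·BC·BC·A·BC·BC·BC·A·BC·BC·BC·A·A·AAB·A·AAB·A·AAB·A·AAB·BC
    A ↦ BC
    B ↦ A
    C ↦ AAB

A->BC, B->A, C->AAB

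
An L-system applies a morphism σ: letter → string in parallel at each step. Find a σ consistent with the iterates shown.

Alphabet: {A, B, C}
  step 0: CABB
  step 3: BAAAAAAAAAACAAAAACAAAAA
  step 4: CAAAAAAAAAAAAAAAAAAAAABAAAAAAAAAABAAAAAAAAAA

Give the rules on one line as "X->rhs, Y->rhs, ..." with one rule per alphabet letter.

A->AA, B->CA, C->B

  step 3 ⇒ step 4: BAAAAAAAAAACAAAAACAAAAA ⇒ CA·AA·AA·AA·AA·AA·AA·AA·AA·AA·AA·B·AA·AA·AA·AA·AA·B·AA·AA·AA·AA·AA
    A ↦ AA
    B ↦ CA
    C ↦ B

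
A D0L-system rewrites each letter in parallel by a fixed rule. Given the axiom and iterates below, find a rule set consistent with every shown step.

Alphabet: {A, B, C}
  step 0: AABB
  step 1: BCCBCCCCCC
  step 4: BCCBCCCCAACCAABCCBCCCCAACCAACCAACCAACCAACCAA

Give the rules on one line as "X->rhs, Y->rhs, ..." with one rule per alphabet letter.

  step 0 ⇒ step 1: AABB ⇒ BCC·BCC·CC·CC
    A ↦ BCC
    B ↦ CC
    C ↦ A  (constrained at step 1)

A->BCC, B->CC, C->A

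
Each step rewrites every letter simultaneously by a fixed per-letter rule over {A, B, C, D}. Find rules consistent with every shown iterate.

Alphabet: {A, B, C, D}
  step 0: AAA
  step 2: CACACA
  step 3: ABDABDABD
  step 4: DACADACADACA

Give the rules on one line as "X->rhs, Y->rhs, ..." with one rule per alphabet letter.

  step 3 ⇒ step 4: ABDABDABD ⇒ D·A·CA·D·A·CA·D·A·CA
    A ↦ D
    B ↦ A
    D ↦ CA
  step 2 ⇒ step 3: CACACA ⇒ AB·D·AB·D·AB·D
    C ↦ AB

A->D, B->A, C->AB, D->CA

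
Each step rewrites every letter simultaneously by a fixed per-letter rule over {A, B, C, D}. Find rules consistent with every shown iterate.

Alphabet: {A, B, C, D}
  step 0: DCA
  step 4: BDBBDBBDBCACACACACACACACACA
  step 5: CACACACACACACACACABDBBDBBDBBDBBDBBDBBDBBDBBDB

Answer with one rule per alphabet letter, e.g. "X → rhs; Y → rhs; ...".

  step 4 ⇒ step 5: BDBBDBBDBCACACACACACACACACA ⇒ CA·CA·CA·CA·CA·CA·CA·CA·CA·BD·B·BD·B·BD·B·BD·B·BD·B·BD·B·BD·B·BD·B·BD·B
    A ↦ B
    B ↦ CA
    C ↦ BD
    D ↦ CA

A->B, B->CA, C->BD, D->CA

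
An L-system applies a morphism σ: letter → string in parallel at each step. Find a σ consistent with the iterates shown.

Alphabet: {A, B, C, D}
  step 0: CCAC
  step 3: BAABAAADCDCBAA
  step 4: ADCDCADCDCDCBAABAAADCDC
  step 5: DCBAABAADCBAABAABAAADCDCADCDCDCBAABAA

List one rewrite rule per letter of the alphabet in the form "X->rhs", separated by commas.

A->DC, B->A, C->A, D->BA

  step 4 ⇒ step 5: ADCDCADCDCDCBAABAAADCDC ⇒ DC·BA·A·BA·A·DC·BA·A·BA·A·BA·A·A·DC·DC·A·DC·DC·DC·BA·A·BA·A
    A ↦ DC
    B ↦ A
    C ↦ A
    D ↦ BA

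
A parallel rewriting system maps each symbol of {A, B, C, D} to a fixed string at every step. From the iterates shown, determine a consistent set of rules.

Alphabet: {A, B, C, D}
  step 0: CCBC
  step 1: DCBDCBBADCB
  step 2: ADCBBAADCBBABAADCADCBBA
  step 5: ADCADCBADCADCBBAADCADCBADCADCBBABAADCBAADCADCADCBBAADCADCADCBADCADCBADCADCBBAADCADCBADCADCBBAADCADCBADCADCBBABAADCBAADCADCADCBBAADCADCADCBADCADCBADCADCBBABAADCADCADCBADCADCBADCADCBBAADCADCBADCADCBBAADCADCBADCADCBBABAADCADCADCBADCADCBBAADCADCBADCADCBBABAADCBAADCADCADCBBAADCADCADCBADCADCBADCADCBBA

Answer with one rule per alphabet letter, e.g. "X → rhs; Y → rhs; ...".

  step 1 ⇒ step 2: DCBDCBBADCB ⇒ A·DCB·BA·A·DCB·BA·BA·ADC·A·DCB·BA
    A ↦ ADC
    B ↦ BA
    C ↦ DCB
    D ↦ A

A->ADC, B->BA, C->DCB, D->A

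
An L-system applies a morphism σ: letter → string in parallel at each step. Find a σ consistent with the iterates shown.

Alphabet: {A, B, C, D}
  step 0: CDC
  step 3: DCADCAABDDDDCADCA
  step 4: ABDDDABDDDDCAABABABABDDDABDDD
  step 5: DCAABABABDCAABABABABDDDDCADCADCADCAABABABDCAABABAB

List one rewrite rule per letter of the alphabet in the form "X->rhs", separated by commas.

A->D, B->CA, C->DD, D->AB

  step 4 ⇒ step 5: ABDDDABDDDDCAABABABABDDDABDDD ⇒ D·CA·AB·AB·AB·D·CA·AB·AB·AB·AB·DD·D·D·CA·D·CA·D·CA·D·CA·AB·AB·AB·D·CA·AB·AB·AB
    A ↦ D
    B ↦ CA
    C ↦ DD
    D ↦ AB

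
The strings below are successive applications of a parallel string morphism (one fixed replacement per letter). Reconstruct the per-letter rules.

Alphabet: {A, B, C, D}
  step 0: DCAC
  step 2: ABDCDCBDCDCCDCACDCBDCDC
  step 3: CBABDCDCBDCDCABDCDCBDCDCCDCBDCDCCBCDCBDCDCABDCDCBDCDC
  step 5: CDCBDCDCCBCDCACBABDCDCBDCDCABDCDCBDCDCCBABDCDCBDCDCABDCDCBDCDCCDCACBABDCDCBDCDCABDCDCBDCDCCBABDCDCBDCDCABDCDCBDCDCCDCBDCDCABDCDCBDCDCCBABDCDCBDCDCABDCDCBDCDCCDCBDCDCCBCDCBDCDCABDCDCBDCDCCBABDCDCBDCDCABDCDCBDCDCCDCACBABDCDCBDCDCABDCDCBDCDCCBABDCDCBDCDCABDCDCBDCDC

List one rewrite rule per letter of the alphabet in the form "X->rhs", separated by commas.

A->CB, B->A, C->CDC, D->BD

  step 2 ⇒ step 3: ABDCDCBDCDCCDCACDCBDCDC ⇒ CB·A·BD·CDC·BD·CDC·A·BD·CDC·BD·CDC·CDC·BD·CDC·CB·CDC·BD·CDC·A·BD·CDC·BD·CDC
    A ↦ CB
    B ↦ A
    C ↦ CDC
    D ↦ BD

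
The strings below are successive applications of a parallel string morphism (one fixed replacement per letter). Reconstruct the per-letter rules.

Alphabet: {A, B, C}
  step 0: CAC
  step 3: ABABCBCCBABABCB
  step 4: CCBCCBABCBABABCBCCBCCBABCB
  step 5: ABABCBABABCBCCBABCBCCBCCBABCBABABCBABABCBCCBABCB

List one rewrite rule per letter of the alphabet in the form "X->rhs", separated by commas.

  step 4 ⇒ step 5: CCBCCBABCBABABCBCCBCCBABCB ⇒ AB·AB·CB·AB·AB·CB·C·CB·AB·CB·C·CB·C·CB·AB·CB·AB·AB·CB·AB·AB·CB·C·CB·AB·CB
    A ↦ C
    B ↦ CB
    C ↦ AB

A->C, B->CB, C->AB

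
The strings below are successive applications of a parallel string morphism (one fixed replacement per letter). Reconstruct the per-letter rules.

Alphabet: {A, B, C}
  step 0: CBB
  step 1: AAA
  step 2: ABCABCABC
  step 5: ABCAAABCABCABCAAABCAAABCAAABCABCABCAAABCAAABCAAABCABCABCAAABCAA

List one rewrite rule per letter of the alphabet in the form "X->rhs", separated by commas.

  step 1 ⇒ step 2: AAA ⇒ ABC·ABC·ABC
    A ↦ ABC
  step 0 ⇒ step 1: CBB ⇒ A·A·A
    B ↦ A
  step 0 ⇒ step 1: CBB ⇒ A·A·A
    C ↦ A

A->ABC, B->A, C->A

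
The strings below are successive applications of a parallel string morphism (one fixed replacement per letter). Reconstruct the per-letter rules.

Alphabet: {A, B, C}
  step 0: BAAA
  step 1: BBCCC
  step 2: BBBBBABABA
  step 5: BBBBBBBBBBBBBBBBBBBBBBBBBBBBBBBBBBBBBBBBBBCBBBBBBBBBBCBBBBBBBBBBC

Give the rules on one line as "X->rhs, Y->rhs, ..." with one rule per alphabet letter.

  step 1 ⇒ step 2: BBCCC ⇒ BB·BB·BA·BA·BA
    B ↦ BB
    C ↦ BA
  step 0 ⇒ step 1: BAAA ⇒ BB·C·C·C
    A ↦ C

A->C, B->BB, C->BA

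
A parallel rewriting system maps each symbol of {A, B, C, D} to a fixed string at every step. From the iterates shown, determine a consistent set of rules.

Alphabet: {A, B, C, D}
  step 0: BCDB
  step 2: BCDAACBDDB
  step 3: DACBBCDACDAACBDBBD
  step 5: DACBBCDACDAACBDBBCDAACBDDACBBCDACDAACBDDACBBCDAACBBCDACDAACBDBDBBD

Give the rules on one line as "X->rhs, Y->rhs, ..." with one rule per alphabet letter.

A->CDA, B->D, C->ACB, D->B

  step 2 ⇒ step 3: BCDAACBDDB ⇒ D·ACB·B·CDA·CDA·ACB·D·B·B·D
    A ↦ CDA
    B ↦ D
    C ↦ ACB
    D ↦ B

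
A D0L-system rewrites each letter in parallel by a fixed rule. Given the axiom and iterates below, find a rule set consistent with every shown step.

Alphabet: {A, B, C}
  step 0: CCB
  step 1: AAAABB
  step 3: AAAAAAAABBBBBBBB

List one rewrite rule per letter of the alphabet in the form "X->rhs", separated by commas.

  step 0 ⇒ step 1: CCB ⇒ AA·AA·BB
    B ↦ BB
    C ↦ AA
    A ↦ C  (constrained at step 1)

A->C, B->BB, C->AA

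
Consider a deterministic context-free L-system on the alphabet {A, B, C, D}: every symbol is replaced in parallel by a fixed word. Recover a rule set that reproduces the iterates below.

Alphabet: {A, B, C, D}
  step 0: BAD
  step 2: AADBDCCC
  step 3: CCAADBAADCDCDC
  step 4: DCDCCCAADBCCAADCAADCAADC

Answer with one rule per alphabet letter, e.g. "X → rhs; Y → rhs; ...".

A->C, B->DB, C->DC, D->AA

  step 3 ⇒ step 4: CCAADBAADCDCDC ⇒ DC·DC·C·C·AA·DB·C·C·AA·DC·AA·DC·AA·DC
    A ↦ C
    B ↦ DB
    C ↦ DC
    D ↦ AA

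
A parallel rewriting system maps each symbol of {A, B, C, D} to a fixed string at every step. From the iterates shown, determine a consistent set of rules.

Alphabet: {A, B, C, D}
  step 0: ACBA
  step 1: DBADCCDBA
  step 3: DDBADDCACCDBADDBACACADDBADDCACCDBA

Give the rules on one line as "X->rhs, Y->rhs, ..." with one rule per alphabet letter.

A->DBA, B->CC, C->D, D->CA

  step 0 ⇒ step 1: ACBA ⇒ DBA·D·CC·DBA
    A ↦ DBA
    B ↦ CC
    C ↦ D
    D ↦ CA  (constrained at step 1)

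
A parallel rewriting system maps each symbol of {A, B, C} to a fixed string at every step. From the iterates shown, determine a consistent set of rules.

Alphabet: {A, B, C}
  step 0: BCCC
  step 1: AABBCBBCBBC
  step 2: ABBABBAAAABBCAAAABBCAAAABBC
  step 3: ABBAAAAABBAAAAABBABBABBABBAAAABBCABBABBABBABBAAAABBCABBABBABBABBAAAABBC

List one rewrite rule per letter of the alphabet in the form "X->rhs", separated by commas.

A->ABB, B->AA, C->BBC

  step 2 ⇒ step 3: ABBABBAAAABBCAAAABBCAAAABBC ⇒ ABB·AA·AA·ABB·AA·AA·ABB·ABB·ABB·ABB·AA·AA·BBC·ABB·ABB·ABB·ABB·AA·AA·BBC·ABB·ABB·ABB·ABB·AA·AA·BBC
    A ↦ ABB
    B ↦ AA
    C ↦ BBC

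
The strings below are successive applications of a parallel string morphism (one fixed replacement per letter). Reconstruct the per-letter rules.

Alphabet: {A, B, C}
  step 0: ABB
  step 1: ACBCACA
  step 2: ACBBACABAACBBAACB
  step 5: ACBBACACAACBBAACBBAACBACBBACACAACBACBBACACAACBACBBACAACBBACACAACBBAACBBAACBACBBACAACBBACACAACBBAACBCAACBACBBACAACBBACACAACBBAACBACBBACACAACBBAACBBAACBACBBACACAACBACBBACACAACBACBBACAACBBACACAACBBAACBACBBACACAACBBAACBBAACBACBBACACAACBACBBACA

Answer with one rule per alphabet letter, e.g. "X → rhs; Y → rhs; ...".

  step 1 ⇒ step 2: ACBCACA ⇒ ACB·BA·CA·BA·ACB·BA·ACB
    A ↦ ACB
    B ↦ CA
    C ↦ BA

A->ACB, B->CA, C->BA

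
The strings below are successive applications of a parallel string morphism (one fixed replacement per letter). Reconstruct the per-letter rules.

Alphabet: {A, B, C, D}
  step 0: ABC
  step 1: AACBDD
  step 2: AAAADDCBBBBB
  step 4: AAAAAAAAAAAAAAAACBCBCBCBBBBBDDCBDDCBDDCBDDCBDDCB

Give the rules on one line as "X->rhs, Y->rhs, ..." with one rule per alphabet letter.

A->AA, B->CB, C->DD, D->BB

  step 1 ⇒ step 2: AACBDD ⇒ AA·AA·DD·CB·BB·BB
    A ↦ AA
    B ↦ CB
    C ↦ DD
    D ↦ BB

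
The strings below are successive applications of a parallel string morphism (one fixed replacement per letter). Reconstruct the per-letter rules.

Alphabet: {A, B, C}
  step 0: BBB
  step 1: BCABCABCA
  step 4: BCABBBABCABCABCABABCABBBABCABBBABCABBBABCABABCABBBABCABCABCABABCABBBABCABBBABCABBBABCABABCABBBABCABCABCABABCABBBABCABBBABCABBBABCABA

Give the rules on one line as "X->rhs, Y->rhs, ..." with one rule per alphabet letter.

  step 0 ⇒ step 1: BBB ⇒ BCA·BCA·BCA
    B ↦ BCA
    A ↦ BA  (constrained at step 1)
    C ↦ BB  (constrained at step 1)

A->BA, B->BCA, C->BB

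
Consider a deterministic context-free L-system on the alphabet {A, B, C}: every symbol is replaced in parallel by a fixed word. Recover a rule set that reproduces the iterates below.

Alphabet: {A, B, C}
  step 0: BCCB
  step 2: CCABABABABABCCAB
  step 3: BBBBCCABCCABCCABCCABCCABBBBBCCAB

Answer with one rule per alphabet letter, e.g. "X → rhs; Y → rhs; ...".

A->CC, B->AB, C->BB

  step 2 ⇒ step 3: CCABABABABABCCAB ⇒ BB·BB·CC·AB·CC·AB·CC·AB·CC·AB·CC·AB·BB·BB·CC·AB
    A ↦ CC
    B ↦ AB
    C ↦ BB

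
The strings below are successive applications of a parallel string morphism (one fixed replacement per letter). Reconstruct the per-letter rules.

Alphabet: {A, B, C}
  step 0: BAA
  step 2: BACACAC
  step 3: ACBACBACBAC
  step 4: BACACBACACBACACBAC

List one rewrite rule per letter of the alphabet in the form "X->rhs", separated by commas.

  step 3 ⇒ step 4: ACBACBACBAC ⇒ B·AC·AC·B·AC·AC·B·AC·AC·B·AC
    A ↦ B
    B ↦ AC
    C ↦ AC

A->B, B->AC, C->AC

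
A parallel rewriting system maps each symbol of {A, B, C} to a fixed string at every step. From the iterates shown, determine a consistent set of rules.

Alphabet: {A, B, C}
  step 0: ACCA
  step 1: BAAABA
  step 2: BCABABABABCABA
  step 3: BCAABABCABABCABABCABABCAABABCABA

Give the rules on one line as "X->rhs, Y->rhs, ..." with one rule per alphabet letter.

A->BA, B->BCA, C->A

  step 2 ⇒ step 3: BCABABABABCABA ⇒ BCA·A·BA·BCA·BA·BCA·BA·BCA·BA·BCA·A·BA·BCA·BA
    A ↦ BA
    B ↦ BCA
    C ↦ A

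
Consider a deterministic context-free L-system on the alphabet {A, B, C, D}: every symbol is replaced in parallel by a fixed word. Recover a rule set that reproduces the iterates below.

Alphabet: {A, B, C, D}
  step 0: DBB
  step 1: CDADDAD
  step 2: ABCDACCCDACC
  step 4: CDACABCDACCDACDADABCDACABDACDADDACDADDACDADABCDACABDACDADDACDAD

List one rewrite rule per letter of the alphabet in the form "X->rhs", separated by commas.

A->DAC, B->DAD, C->AB, D->C

  step 1 ⇒ step 2: CDADDAD ⇒ AB·C·DAC·C·C·DAC·C
    A ↦ DAC
    C ↦ AB
    D ↦ C
  step 0 ⇒ step 1: DBB ⇒ C·DAD·DAD
    B ↦ DAD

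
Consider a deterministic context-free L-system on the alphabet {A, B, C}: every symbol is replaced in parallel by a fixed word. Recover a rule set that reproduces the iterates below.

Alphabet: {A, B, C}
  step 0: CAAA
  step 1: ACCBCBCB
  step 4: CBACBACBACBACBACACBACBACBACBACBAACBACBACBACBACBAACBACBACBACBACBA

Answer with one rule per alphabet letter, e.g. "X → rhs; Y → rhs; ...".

  step 0 ⇒ step 1: CAAA ⇒ AC·CB·CB·CB
    A ↦ CB
    C ↦ AC
    B ↦ BA  (constrained at step 1)

A->CB, B->BA, C->AC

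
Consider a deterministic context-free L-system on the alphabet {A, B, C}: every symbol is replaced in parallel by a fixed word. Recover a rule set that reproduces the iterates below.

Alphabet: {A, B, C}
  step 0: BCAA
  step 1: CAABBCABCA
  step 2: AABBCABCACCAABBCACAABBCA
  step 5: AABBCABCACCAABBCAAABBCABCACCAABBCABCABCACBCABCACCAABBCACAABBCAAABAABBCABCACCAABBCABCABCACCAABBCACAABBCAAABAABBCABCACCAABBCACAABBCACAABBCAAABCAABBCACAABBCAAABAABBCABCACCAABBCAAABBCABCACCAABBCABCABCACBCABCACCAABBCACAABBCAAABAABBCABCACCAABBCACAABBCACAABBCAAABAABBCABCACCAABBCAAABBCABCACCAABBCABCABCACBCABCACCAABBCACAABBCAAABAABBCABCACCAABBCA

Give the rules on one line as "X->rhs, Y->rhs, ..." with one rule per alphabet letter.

A->BCA, B->C, C->AAB

  step 1 ⇒ step 2: CAABBCABCA ⇒ AAB·BCA·BCA·C·C·AAB·BCA·C·AAB·BCA
    A ↦ BCA
    B ↦ C
    C ↦ AAB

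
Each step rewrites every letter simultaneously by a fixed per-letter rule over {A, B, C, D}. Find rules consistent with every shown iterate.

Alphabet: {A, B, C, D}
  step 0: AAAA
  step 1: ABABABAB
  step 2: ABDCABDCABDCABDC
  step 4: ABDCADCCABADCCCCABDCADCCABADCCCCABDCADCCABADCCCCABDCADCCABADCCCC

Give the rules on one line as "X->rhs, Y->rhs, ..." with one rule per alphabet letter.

A->AB, B->DC, C->CC, D->AD

  step 1 ⇒ step 2: ABABABAB ⇒ AB·DC·AB·DC·AB·DC·AB·DC
    A ↦ AB
    B ↦ DC
    C ↦ CC  (constrained at step 2)
    D ↦ AD  (constrained at step 2)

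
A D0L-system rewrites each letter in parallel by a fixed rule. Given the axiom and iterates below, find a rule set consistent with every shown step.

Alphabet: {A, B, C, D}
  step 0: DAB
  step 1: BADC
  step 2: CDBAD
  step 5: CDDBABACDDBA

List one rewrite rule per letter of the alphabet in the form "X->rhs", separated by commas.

A->D, B->C, C->D, D->BA

  step 1 ⇒ step 2: BADC ⇒ C·D·BA·D
    A ↦ D
    B ↦ C
    C ↦ D
    D ↦ BA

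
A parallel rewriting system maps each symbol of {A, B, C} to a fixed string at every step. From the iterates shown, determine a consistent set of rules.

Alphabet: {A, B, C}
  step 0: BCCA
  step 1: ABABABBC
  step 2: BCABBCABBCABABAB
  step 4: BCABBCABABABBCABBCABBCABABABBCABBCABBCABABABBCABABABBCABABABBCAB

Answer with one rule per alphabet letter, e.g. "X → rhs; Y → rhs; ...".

  step 1 ⇒ step 2: ABABABBC ⇒ BC·AB·BC·AB·BC·AB·AB·AB
    A ↦ BC
    B ↦ AB
    C ↦ AB

A->BC, B->AB, C->AB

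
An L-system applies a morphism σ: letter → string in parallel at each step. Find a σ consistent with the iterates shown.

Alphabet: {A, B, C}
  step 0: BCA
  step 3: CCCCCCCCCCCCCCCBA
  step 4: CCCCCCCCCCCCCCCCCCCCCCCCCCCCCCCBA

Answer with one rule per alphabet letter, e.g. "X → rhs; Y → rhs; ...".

A->BA, B->C, C->CC

  step 3 ⇒ step 4: CCCCCCCCCCCCCCCBA ⇒ CC·CC·CC·CC·CC·CC·CC·CC·CC·CC·CC·CC·CC·CC·CC·C·BA
    A ↦ BA
    B ↦ C
    C ↦ CC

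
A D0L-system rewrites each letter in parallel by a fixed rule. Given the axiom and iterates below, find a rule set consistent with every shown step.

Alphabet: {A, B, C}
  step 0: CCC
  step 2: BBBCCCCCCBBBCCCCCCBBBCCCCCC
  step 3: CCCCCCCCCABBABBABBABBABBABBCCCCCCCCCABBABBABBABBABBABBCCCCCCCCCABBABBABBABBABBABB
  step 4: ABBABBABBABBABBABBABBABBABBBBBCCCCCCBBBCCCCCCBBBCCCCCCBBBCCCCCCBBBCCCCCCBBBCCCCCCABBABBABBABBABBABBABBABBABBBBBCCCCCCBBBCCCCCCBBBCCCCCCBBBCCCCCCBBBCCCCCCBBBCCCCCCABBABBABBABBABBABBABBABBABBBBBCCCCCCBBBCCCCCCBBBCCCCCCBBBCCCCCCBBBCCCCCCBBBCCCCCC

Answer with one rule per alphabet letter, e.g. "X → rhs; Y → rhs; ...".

A->BBB, B->CCC, C->ABB

  step 3 ⇒ step 4: CCCCCCCCCABBABBABBABBABBABBCCCCCCCCCABBABBABBABBABBABBCCCCCCCCCABBABBABBABBABBABB ⇒ ABB·ABB·ABB·ABB·ABB·ABB·ABB·ABB·ABB·BBB·CCC·CCC·BBB·CCC·CCC·BBB·CCC·CCC·BBB·CCC·CCC·BBB·CCC·CCC·BBB·CCC·CCC·ABB·ABB·ABB·ABB·ABB·ABB·ABB·ABB·ABB·BBB·CCC·CCC·BBB·CCC·CCC·BBB·CCC·CCC·BBB·CCC·CCC·BBB·CCC·CCC·BBB·CCC·CCC·ABB·ABB·ABB·ABB·ABB·ABB·ABB·ABB·ABB·BBB·CCC·CCC·BBB·CCC·CCC·BBB·CCC·CCC·BBB·CCC·CCC·BBB·CCC·CCC·BBB·CCC·CCC
    A ↦ BBB
    B ↦ CCC
    C ↦ ABB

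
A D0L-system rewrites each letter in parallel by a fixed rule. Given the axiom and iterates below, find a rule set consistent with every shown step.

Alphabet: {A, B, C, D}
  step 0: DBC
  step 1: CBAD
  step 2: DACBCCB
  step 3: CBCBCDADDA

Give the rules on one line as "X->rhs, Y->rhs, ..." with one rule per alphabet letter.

  step 2 ⇒ step 3: DACBCCB ⇒ CB·CBC·D·A·D·D·A
    A ↦ CBC
    B ↦ A
    C ↦ D
    D ↦ CB

A->CBC, B->A, C->D, D->CB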